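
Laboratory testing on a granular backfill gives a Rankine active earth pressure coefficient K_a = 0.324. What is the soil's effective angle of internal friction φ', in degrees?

K_a = tan²(45° − φ/2) ⇒ 45° − φ/2 = arctan(√0.324) = 29.65°.
φ = 2(45° − 29.65°) = 30.70°.

30.7°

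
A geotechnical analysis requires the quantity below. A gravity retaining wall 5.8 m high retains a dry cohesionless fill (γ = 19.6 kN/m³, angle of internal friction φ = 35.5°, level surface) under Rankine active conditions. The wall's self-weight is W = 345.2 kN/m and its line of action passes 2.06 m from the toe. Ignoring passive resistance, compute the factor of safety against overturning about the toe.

K_a = tan²(45° − 35.5°/2) = 0.2653.
P_a = ½K_aγH² = 0.5×0.2653×19.6×5.8² = 87.45 kN/m, acting at H/3 = 1.933 m above the base.
Overturning moment M_o = P_a × H/3 = 87.45 × 1.933 = 169.1.
Resisting moment M_r = W × 2.06 = 345.2 × 2.06 = 711.1.
FS_overturning = M_r/M_o = 711.1/169.1 = 4.206.

4.21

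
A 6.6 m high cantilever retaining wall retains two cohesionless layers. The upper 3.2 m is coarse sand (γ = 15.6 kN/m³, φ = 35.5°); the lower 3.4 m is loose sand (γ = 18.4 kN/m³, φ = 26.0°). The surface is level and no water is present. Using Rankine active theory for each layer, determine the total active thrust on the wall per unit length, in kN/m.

129 kN/m

K_a1 = tan²(45°−35.5°/2) = 0.2653; K_a2 = tan²(45°−26.0°/2) = 0.3905.
Layer 1: σ at base = K_a1 γ₁ h₁ = 13.24 kPa; P₁ = ½×13.24×3.2 = 21.19.
Layer 2: σ_v at top = γ₁h₁ = 49.92; σ_h top = K_a2×49.92 = 19.49; σ_h base = K_a2×(49.92+18.4×3.4) = 43.92.
P₂ = ½(19.49+43.92)×3.4 = 107.8. Total P_a = 21.19+107.8 = 129.0 kN/m.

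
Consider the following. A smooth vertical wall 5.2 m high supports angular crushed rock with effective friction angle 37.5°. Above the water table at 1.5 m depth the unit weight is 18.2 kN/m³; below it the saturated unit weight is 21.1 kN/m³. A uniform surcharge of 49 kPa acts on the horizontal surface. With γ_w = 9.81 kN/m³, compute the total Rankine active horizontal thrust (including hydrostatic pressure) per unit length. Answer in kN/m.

K_a = tan²(45° − φ/2) = 0.2432.
γ' = 21.1 − 9.81 = 11.29 kN/m³. h₂ = H − d_w = 3.7 m.
σ'_h: at surface K_a·q = 11.92; at WT K_a(q+γd_w) = 18.56; at base K_a(q+γd_w+γ'h₂) = 28.71 kPa.
P₁ = ½(11.92+18.56)×1.5 = 22.85; P₂ = ½(18.56+28.71)×3.7 = 87.45; P_w = ½γ_w h₂² = 67.15.
Total = 22.85+87.45+67.15 = 177.5 kN/m.

177 kN/m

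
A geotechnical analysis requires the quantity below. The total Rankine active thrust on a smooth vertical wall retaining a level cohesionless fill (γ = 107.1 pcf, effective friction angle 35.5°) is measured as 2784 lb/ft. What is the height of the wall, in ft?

14.0 ft

K_a = 0.2653. P_a = ½ K_a γ H² ⇒ H = √(2P_a/(K_a γ)).
H = √(2×2784/(0.2653×107.1)) = 14.00 ft.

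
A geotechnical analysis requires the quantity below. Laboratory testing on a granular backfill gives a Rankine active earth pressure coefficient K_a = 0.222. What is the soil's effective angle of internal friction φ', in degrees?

K_a = tan²(45° − φ/2) ⇒ 45° − φ/2 = arctan(√0.222) = 25.23°.
φ = 2(45° − 25.23°) = 39.54°.

39.5°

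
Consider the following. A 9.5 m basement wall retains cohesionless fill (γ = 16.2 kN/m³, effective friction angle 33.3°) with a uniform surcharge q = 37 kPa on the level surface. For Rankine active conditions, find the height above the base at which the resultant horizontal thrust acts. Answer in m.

3.68 m

K_a = 0.2911.
Triangular part P₁ = ½K_aγH² = 212.8 at H/3 = 3.167 m; rectangular part P₂ = K_a q H = 102.3 at H/2 = 4.750 m.
ȳ = (P₁·3.167 + P₂·4.750)/(P₁+P₂) = 3.681 m.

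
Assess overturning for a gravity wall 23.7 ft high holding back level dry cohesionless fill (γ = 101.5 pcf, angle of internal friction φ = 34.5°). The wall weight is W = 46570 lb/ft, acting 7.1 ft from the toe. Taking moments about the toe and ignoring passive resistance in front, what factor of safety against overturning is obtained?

K_a = tan²(45° − 34.5°/2) = 0.2768.
P_a = ½K_aγH² = 0.5×0.2768×101.5×23.7² = 7891 lb/ft, acting at H/3 = 7.900 ft above the base.
Overturning moment M_o = P_a × H/3 = 7891 × 7.900 = 62340.
Resisting moment M_r = W × 7.1 = 46570 × 7.1 = 330600.
FS_overturning = M_r/M_o = 330600/62340 = 5.304.

5.30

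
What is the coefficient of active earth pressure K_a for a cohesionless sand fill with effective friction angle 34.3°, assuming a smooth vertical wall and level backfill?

0.279

K_a = (1 − sin φ)/(1 + sin φ) = (1 − sin 34.3°)/(1 + sin 34.3°) = 0.2792.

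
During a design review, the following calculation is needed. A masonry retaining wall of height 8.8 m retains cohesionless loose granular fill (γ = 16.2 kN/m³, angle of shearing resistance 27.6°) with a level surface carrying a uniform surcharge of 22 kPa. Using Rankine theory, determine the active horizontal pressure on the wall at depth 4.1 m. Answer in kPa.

K_a = (1 − sin φ)/(1 + sin φ) = 0.3668.
σ_v = γz + q = 16.2 × 4.1 + 22 = 88.42 kPa.
σ_h = K_a σ_v = 0.3668 × 88.42 = 32.43 kPa.

32.4 kPa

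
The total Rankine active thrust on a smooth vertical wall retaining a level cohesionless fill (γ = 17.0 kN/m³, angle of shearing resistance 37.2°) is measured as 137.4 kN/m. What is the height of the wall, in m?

8.10 m

K_a = 0.2464. P_a = ½ K_a γ H² ⇒ H = √(2P_a/(K_a γ)).
H = √(2×137.4/(0.2464×17.0)) = 8.099 m.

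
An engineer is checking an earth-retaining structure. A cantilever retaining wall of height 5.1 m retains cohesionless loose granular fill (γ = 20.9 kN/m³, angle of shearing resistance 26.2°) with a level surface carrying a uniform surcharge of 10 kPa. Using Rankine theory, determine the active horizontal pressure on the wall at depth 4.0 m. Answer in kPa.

K_a = (1 − sin φ)/(1 + sin φ) = 0.3874.
σ_v = γz + q = 20.9 × 4.0 + 10 = 93.60 kPa.
σ_h = K_a σ_v = 0.3874 × 93.60 = 36.26 kPa.

36.3 kPa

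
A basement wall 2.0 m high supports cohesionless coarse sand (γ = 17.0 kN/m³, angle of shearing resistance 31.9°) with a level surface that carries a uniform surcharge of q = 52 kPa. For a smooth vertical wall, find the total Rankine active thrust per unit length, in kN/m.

K_a = tan²(45° − φ/2) = 0.3085.
Soil triangle: ½ K_a γ H² = 0.5×0.3085×17.0×2.0² = 10.49 kN/m.
Surcharge rectangle: K_a q H = 0.3085×52×2.0 = 32.09 kN/m.
Total = 10.49 + 32.09 = 42.58 kN/m.

42.6 kN/m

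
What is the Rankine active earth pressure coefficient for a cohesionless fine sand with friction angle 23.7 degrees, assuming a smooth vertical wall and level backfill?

K_a = (1 − sin φ)/(1 + sin φ) = (1 − sin 23.7°)/(1 + sin 23.7°) = 0.4266.

0.427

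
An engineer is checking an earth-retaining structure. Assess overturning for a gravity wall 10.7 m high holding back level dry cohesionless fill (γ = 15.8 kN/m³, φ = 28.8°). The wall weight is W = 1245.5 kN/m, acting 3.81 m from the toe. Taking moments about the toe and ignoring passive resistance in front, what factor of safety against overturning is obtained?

K_a = tan²(45° − 28.8°/2) = 0.3498.
P_a = ½K_aγH² = 0.5×0.3498×15.8×10.7² = 316.3 kN/m, acting at H/3 = 3.567 m above the base.
Overturning moment M_o = P_a × H/3 = 316.3 × 3.567 = 1128.
Resisting moment M_r = W × 3.81 = 1245.5 × 3.81 = 4745.
FS_overturning = M_r/M_o = 4745/1128 = 4.206.

4.21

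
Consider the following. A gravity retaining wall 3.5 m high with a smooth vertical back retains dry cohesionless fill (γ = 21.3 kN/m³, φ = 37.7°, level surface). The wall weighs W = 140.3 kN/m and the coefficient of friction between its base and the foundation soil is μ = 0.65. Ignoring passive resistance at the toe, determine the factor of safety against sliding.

2.90

K_a = tan²(45° − 37.7°/2) = 0.2411.
P_a = ½K_aγH² = 0.5×0.2411×21.3×3.5² = 31.45 kN/m, acting at H/3 = 1.167 m above the base.
FS_sliding = μW / P_a = 0.65×140.3 / 31.45 = 2.900.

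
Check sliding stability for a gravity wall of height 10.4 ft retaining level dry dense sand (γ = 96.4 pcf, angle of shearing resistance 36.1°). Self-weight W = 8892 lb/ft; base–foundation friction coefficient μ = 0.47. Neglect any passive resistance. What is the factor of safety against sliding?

3.10

K_a = tan²(45° − 36.1°/2) = 0.2585.
P_a = ½K_aγH² = 0.5×0.2585×96.4×10.4² = 1348 lb/ft, acting at H/3 = 3.467 ft above the base.
FS_sliding = μW / P_a = 0.47×8892 / 1348 = 3.101.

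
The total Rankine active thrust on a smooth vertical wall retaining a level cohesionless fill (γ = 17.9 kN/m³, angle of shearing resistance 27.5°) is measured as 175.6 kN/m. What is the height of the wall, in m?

K_a = 0.3682. P_a = ½ K_a γ H² ⇒ H = √(2P_a/(K_a γ)).
H = √(2×175.6/(0.3682×17.9)) = 7.300 m.

7.30 m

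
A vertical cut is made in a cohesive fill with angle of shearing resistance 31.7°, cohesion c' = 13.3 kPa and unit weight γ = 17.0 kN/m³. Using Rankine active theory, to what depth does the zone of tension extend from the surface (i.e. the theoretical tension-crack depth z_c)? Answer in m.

2.81 m

K_a = tan²(45° − 31.7°/2) = 0.3111; √K_a = 0.5577.
The active pressure is zero where K_a γ z = 2c√K_a, so z_c = 2c/(γ√K_a) = 2×13.3/(17.0×0.5577) = 2.805 m.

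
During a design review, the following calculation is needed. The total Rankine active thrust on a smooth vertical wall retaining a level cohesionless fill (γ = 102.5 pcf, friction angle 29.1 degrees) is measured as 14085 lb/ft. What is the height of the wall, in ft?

28.2 ft

K_a = 0.3456. P_a = ½ K_a γ H² ⇒ H = √(2P_a/(K_a γ)).
H = √(2×14085/(0.3456×102.5)) = 28.20 ft.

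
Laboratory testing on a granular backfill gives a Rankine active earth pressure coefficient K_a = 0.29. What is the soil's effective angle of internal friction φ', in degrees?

33.4°

K_a = tan²(45° − φ/2) ⇒ 45° − φ/2 = arctan(√0.29) = 28.30°.
φ = 2(45° − 28.30°) = 33.39°.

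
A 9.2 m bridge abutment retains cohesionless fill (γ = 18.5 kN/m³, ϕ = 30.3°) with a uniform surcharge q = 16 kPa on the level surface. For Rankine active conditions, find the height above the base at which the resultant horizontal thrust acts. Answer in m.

3.31 m

K_a = 0.3293.
Triangular part P₁ = ½K_aγH² = 257.8 at H/3 = 3.067 m; rectangular part P₂ = K_a q H = 48.48 at H/2 = 4.600 m.
ȳ = (P₁·3.067 + P₂·4.600)/(P₁+P₂) = 3.309 m.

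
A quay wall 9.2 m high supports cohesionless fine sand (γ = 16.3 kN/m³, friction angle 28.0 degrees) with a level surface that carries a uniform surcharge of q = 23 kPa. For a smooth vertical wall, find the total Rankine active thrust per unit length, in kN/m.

K_a = tan²(45° − φ/2) = 0.3610.
Soil triangle: ½ K_a γ H² = 0.5×0.3610×16.3×9.2² = 249.0 kN/m.
Surcharge rectangle: K_a q H = 0.3610×23×9.2 = 76.39 kN/m.
Total = 249.0 + 76.39 = 325.4 kN/m.

325 kN/m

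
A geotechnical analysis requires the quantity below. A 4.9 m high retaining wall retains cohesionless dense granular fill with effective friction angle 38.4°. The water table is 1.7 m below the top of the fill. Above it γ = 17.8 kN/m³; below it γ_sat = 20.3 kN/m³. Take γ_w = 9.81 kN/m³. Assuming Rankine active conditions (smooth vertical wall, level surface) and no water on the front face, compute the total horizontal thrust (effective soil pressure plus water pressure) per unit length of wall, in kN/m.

91.4 kN/m

K_a = tan²(45° − φ/2) = 0.2337.
γ' = 20.3 − 9.81 = 10.49 kN/m³. Depth below WT = 3.2 m.
σ'_h at WT = K_a γ d_w = 7.072 kPa; at base = 7.072 + K_a γ' × 3.2 = 14.92 kPa.
P₁ (0–1.7 m) = ½×7.072×1.7 = 6.011. P₂ (1.7–4.9 m) = ½(7.072+14.92)×3.2 = 35.18.
P_w = ½ γ_w h₂² = 0.5×9.81×3.2² = 50.23. Total = 6.011+35.18+50.23 = 91.42 kN/m.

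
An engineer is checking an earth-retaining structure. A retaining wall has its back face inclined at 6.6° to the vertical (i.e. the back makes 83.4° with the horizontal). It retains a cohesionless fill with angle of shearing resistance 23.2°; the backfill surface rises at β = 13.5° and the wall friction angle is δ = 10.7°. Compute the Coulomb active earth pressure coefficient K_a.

0.564

K_a = sin²(α+φ) / [sin²α · sin(α−δ) · (1 + √{sin(φ+δ)sin(φ−β) / (sin(α−δ)sin(α+β))})²].
With α = 83.4°, φ = 23.2°, δ = 10.7°, β = 13.5°: K_a = 0.5638.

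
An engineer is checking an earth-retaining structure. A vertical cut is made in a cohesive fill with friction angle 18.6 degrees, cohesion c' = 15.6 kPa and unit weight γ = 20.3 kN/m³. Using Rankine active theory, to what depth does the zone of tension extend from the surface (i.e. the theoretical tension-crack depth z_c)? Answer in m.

2.14 m

K_a = tan²(45° − 18.6°/2) = 0.5163; √K_a = 0.7186.
The active pressure is zero where K_a γ z = 2c√K_a, so z_c = 2c/(γ√K_a) = 2×15.6/(20.3×0.7186) = 2.139 m.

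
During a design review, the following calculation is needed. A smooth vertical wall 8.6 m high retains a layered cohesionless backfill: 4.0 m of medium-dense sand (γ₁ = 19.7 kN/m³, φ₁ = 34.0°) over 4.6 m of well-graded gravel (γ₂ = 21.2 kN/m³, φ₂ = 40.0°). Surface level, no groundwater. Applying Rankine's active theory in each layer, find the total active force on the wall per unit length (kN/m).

172 kN/m

K_a1 = tan²(45°−34.0°/2) = 0.2827; K_a2 = tan²(45°−40.0°/2) = 0.2174.
Layer 1: σ at base = K_a1 γ₁ h₁ = 22.28 kPa; P₁ = ½×22.28×4.0 = 44.56.
Layer 2: σ_v at top = γ₁h₁ = 78.80; σ_h top = K_a2×78.80 = 17.13; σ_h base = K_a2×(78.80+21.2×4.6) = 38.34.
P₂ = ½(17.13+38.34)×4.6 = 127.6. Total P_a = 44.56+127.6 = 172.1 kN/m.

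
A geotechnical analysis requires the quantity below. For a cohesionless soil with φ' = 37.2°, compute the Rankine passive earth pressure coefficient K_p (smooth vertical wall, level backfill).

4.06

K_p = (1 + sin φ)/(1 − sin φ) = tan²(45° + 37.2°/2) = 4.058.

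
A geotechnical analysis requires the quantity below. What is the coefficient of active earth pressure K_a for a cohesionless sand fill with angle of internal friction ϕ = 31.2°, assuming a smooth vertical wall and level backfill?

0.317

K_a = (1 − sin φ)/(1 + sin φ) = (1 − sin 31.2°)/(1 + sin 31.2°) = 0.3175.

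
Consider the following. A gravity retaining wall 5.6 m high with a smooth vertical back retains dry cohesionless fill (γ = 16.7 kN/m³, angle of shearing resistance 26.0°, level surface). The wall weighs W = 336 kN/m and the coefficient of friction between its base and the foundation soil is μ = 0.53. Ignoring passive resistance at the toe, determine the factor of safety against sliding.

1.74

K_a = tan²(45° − 26.0°/2) = 0.3905.
P_a = ½K_aγH² = 0.5×0.3905×16.7×5.6² = 102.2 kN/m, acting at H/3 = 1.867 m above the base.
FS_sliding = μW / P_a = 0.53×336 / 102.2 = 1.742.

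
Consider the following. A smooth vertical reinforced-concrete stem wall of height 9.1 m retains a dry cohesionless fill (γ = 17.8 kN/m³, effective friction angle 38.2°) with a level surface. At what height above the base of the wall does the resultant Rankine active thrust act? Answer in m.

3.03 m

K_a = 0.2358.
The pressure distribution is triangular, so the resultant acts at H/3 above the base = 9.1/3 = 3.033 m.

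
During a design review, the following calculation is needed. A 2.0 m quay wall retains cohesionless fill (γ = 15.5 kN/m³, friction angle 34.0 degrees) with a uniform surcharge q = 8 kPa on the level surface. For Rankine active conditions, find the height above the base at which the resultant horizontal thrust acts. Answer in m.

0.780 m

K_a = 0.2827.
Triangular part P₁ = ½K_aγH² = 8.764 at H/3 = 0.6667 m; rectangular part P₂ = K_a q H = 4.523 at H/2 = 1.000 m.
ȳ = (P₁·0.6667 + P₂·1.000)/(P₁+P₂) = 0.7801 m.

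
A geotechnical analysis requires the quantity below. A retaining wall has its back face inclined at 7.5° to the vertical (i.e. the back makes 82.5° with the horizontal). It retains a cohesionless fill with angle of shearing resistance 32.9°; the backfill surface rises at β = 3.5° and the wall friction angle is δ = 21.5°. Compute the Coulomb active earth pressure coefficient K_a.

K_a = sin²(α+φ) / [sin²α · sin(α−δ) · (1 + √{sin(φ+δ)sin(φ−β) / (sin(α−δ)sin(α+β))})²].
With α = 82.5°, φ = 32.9°, δ = 21.5°, β = 3.5°: K_a = 0.3378.

0.338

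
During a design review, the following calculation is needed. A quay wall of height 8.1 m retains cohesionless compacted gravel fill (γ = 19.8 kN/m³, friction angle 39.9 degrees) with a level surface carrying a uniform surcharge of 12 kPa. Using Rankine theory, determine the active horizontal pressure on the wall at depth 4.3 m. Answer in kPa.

21.2 kPa

K_a = (1 − sin φ)/(1 + sin φ) = 0.2184.
σ_v = γz + q = 19.8 × 4.3 + 12 = 97.14 kPa.
σ_h = K_a σ_v = 0.2184 × 97.14 = 21.22 kPa.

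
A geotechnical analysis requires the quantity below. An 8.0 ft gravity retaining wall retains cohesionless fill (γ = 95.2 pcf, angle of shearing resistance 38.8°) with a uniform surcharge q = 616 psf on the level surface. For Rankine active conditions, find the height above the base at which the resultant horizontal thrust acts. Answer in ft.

K_a = 0.2296.
Triangular part P₁ = ½K_aγH² = 699.3 at H/3 = 2.667 ft; rectangular part P₂ = K_a q H = 1131 at H/2 = 4.000 ft.
ȳ = (P₁·2.667 + P₂·4.000)/(P₁+P₂) = 3.491 ft.

3.49 ft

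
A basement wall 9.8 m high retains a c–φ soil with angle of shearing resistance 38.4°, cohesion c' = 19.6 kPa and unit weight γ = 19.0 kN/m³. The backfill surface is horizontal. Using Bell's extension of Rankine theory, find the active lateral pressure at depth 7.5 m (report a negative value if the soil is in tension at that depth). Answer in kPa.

K_a = (1 − sin φ)/(1 + sin φ) = 0.2337.
σ_a = K_a γ z − 2c√K_a = 0.2337×19.0×7.5 − 2×19.6×0.4834 = 14.35 kPa.

14.4 kPa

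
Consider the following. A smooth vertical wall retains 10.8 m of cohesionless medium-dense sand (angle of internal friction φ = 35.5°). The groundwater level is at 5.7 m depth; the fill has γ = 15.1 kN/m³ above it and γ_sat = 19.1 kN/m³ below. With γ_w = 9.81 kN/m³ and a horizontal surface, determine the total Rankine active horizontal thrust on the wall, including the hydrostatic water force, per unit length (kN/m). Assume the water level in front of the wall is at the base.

341 kN/m

K_a = tan²(45° − φ/2) = 0.2653.
γ' = 19.1 − 9.81 = 9.290 kN/m³. Depth below WT = 5.1 m.
σ'_h at WT = K_a γ d_w = 22.83 kPa; at base = 22.83 + K_a γ' × 5.1 = 35.40 kPa.
P₁ (0–5.7 m) = ½×22.83×5.7 = 65.07. P₂ (5.7–10.8 m) = ½(22.83+35.40)×5.1 = 148.5.
P_w = ½ γ_w h₂² = 0.5×9.81×5.1² = 127.6. Total = 65.07+148.5+127.6 = 341.1 kN/m.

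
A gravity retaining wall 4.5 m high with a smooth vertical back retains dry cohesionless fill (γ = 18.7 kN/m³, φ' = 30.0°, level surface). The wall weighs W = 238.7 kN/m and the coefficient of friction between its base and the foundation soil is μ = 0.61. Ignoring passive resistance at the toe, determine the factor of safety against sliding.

K_a = tan²(45° − 30.0°/2) = 0.3333.
P_a = ½K_aγH² = 0.5×0.3333×18.7×4.5² = 63.11 kN/m, acting at H/3 = 1.500 m above the base.
FS_sliding = μW / P_a = 0.61×238.7 / 63.11 = 2.307.

2.31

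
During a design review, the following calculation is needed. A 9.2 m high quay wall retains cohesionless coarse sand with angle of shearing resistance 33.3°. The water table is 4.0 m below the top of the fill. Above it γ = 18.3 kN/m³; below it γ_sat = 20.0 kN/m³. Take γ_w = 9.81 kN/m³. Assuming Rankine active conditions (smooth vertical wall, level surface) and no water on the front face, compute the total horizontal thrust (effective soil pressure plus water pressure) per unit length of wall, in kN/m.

K_a = tan²(45° − φ/2) = 0.2911.
γ' = 20.0 − 9.81 = 10.19 kN/m³. Depth below WT = 5.2 m.
σ'_h at WT = K_a γ d_w = 21.31 kPa; at base = 21.31 + K_a γ' × 5.2 = 36.74 kPa.
P₁ (0–4.0 m) = ½×21.31×4.0 = 42.62. P₂ (4.0–9.2 m) = ½(21.31+36.74)×5.2 = 150.9.
P_w = ½ γ_w h₂² = 0.5×9.81×5.2² = 132.6. Total = 42.62+150.9+132.6 = 326.2 kN/m.

326 kN/m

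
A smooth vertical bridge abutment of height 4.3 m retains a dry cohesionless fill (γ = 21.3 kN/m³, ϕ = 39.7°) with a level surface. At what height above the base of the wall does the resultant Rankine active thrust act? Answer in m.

1.43 m

K_a = 0.2204.
The pressure distribution is triangular, so the resultant acts at H/3 above the base = 4.3/3 = 1.433 m.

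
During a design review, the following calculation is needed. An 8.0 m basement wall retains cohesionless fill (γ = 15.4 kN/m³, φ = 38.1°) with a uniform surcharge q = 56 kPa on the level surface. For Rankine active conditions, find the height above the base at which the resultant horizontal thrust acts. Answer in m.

3.30 m

K_a = 0.2368.
Triangular part P₁ = ½K_aγH² = 116.7 at H/3 = 2.667 m; rectangular part P₂ = K_a q H = 106.1 at H/2 = 4.000 m.
ȳ = (P₁·2.667 + P₂·4.000)/(P₁+P₂) = 3.302 m.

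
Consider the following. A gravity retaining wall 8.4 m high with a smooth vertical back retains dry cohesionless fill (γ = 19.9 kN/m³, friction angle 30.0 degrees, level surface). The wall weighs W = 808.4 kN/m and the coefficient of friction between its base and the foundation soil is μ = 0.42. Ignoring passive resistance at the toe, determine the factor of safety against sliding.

K_a = tan²(45° − 30.0°/2) = 0.3333.
P_a = ½K_aγH² = 0.5×0.3333×19.9×8.4² = 234.0 kN/m, acting at H/3 = 2.800 m above the base.
FS_sliding = μW / P_a = 0.42×808.4 / 234.0 = 1.451.

1.45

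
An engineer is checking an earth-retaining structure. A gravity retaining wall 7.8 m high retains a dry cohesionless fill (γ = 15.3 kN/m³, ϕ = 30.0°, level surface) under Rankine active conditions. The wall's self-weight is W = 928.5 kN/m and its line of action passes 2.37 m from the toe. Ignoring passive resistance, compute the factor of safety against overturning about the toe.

K_a = tan²(45° − 30.0°/2) = 0.3333.
P_a = ½K_aγH² = 0.5×0.3333×15.3×7.8² = 155.1 kN/m, acting at H/3 = 2.600 m above the base.
Overturning moment M_o = P_a × H/3 = 155.1 × 2.600 = 403.4.
Resisting moment M_r = W × 2.37 = 928.5 × 2.37 = 2201.
FS_overturning = M_r/M_o = 2201/403.4 = 5.455.

5.46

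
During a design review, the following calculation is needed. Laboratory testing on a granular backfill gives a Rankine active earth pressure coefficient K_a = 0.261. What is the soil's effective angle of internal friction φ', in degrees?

K_a = tan²(45° − φ/2) ⇒ 45° − φ/2 = arctan(√0.261) = 27.06°.
φ = 2(45° − 27.06°) = 35.88°.

35.9°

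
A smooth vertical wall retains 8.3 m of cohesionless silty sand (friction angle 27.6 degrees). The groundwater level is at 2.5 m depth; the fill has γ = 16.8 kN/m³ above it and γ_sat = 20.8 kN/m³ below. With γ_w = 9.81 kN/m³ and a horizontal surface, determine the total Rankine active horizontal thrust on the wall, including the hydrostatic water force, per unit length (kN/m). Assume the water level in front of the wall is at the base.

K_a = tan²(45° − φ/2) = 0.3668.
γ' = 20.8 − 9.81 = 10.99 kN/m³. Depth below WT = 5.8 m.
σ'_h at WT = K_a γ d_w = 15.40 kPa; at base = 15.40 + K_a γ' × 5.8 = 38.78 kPa.
P₁ (0–2.5 m) = ½×15.40×2.5 = 19.26. P₂ (2.5–8.3 m) = ½(15.40+38.78)×5.8 = 157.1.
P_w = ½ γ_w h₂² = 0.5×9.81×5.8² = 165.0. Total = 19.26+157.1+165.0 = 341.4 kN/m.

341 kN/m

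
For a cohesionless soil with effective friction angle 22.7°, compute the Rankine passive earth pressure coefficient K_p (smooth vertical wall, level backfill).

2.26

K_p = (1 + sin φ)/(1 − sin φ) = tan²(45° + 22.7°/2) = 2.257.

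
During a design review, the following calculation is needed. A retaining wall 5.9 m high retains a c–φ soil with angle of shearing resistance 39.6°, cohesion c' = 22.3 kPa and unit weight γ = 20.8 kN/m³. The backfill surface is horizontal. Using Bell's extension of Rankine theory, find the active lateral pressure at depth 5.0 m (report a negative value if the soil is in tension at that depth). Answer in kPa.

2.04 kPa

K_a = (1 − sin φ)/(1 + sin φ) = 0.2214.
σ_a = K_a γ z − 2c√K_a = 0.2214×20.8×5.0 − 2×22.3×0.4706 = 2.042 kPa.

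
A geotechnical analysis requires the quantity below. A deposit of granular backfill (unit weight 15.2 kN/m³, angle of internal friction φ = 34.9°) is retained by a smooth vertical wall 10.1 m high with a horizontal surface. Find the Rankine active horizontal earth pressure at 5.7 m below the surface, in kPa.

K_a = (1 − sin φ)/(1 + sin φ) = 0.2721.
σ_h = K_a γ z = 0.2721 × 15.2 × 5.7 = 23.58 kPa.

23.6 kPa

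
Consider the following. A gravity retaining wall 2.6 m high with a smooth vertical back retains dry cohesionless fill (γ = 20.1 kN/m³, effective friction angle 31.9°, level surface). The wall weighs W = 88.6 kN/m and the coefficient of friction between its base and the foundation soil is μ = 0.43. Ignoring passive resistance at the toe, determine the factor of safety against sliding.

1.82

K_a = tan²(45° − 31.9°/2) = 0.3085.
P_a = ½K_aγH² = 0.5×0.3085×20.1×2.6² = 20.96 kN/m, acting at H/3 = 0.8667 m above the base.
FS_sliding = μW / P_a = 0.43×88.6 / 20.96 = 1.818.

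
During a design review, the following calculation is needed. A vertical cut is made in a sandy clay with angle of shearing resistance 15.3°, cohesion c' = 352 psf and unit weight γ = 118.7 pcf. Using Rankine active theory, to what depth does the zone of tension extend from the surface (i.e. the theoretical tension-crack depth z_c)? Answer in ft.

K_a = tan²(45° − 15.3°/2) = 0.5824; √K_a = 0.7632.
The active pressure is zero where K_a γ z = 2c√K_a, so z_c = 2c/(γ√K_a) = 2×352/(118.7×0.7632) = 7.771 ft.

7.77 ft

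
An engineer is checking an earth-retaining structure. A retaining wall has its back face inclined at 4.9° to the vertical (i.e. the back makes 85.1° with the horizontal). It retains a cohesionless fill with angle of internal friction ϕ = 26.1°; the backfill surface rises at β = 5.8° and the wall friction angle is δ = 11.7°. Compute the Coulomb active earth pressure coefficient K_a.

K_a = sin²(α+φ) / [sin²α · sin(α−δ) · (1 + √{sin(φ+δ)sin(φ−β) / (sin(α−δ)sin(α+β))})²].
With α = 85.1°, φ = 26.1°, δ = 11.7°, β = 5.8°: K_a = 0.4222.

0.422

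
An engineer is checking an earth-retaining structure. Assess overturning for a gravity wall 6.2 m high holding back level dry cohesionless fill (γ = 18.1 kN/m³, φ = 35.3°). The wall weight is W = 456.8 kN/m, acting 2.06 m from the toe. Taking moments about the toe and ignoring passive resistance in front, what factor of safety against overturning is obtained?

K_a = tan²(45° − 35.3°/2) = 0.2675.
P_a = ½K_aγH² = 0.5×0.2675×18.1×6.2² = 93.07 kN/m, acting at H/3 = 2.067 m above the base.
Overturning moment M_o = P_a × H/3 = 93.07 × 2.067 = 192.4.
Resisting moment M_r = W × 2.06 = 456.8 × 2.06 = 941.0.
FS_overturning = M_r/M_o = 941.0/192.4 = 4.892.

4.89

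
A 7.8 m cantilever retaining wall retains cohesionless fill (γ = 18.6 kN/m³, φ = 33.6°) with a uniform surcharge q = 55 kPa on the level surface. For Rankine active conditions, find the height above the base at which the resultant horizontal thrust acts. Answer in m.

K_a = 0.2875.
Triangular part P₁ = ½K_aγH² = 162.7 at H/3 = 2.600 m; rectangular part P₂ = K_a q H = 123.3 at H/2 = 3.900 m.
ȳ = (P₁·2.600 + P₂·3.900)/(P₁+P₂) = 3.161 m.

3.16 m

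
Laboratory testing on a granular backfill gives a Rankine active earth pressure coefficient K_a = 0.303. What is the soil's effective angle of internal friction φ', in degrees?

K_a = tan²(45° − φ/2) ⇒ 45° − φ/2 = arctan(√0.303) = 28.83°.
φ = 2(45° − 28.83°) = 32.34°.

32.3°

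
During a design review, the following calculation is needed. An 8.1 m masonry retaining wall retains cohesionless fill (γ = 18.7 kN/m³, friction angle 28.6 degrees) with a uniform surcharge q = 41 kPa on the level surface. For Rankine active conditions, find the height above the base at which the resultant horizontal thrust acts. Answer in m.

3.17 m

K_a = 0.3525.
Triangular part P₁ = ½K_aγH² = 216.3 at H/3 = 2.700 m; rectangular part P₂ = K_a q H = 117.1 at H/2 = 4.050 m.
ȳ = (P₁·2.700 + P₂·4.050)/(P₁+P₂) = 3.174 m.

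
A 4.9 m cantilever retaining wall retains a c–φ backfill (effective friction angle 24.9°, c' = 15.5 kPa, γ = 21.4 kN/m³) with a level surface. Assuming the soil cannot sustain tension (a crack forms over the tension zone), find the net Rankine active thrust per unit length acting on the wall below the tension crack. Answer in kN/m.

30.2 kN/m

K_a = 0.4074; √K_a = 0.6383.
Tension-crack depth z_c = 2c/(γ√K_a) = 2×15.5/(21.4×0.6383) = 2.269 m.
σ_a at base = K_a γ H − 2c√K_a = 0.4074×21.4×4.9 − 2×15.5×0.6383 = 22.94 kPa.
P_a = ½ × 22.94 × (H − z_c) = 0.5×22.94×2.631 = 30.17 kN/m.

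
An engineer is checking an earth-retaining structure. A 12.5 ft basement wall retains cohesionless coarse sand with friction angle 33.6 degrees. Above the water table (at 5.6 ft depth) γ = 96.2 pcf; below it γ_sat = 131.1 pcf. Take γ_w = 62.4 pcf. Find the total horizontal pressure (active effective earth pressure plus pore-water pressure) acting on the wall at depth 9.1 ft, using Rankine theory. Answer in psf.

442 psf

K_a = (1 − sin φ)/(1 + sin φ) = 0.2875.
γ' = 131.1 − 62.4 = 68.70 pcf.
Effective vertical stress at 9.1 ft: σ'_v = 96.2×5.6 + 68.70×3.50 = 779.2 psf.
σ'_h = K_a σ'_v = 0.2875 × 779.2 = 224.0 psf; u = γ_w × 3.50 = 218.4 psf.
Total σ_h = 224.0 + 218.4 = 442.4 psf.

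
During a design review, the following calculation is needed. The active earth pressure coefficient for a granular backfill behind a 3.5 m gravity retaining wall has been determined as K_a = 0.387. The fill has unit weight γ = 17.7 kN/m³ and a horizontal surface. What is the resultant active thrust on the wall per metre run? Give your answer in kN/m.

42.0 kN/m

P = ½ K_a γ H² = 0.5 × 0.387 × 17.7 × 3.5² = 41.96 kN/m.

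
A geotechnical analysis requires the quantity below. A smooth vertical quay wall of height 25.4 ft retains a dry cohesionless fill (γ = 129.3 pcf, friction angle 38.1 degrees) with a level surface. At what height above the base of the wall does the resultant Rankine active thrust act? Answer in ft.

K_a = 0.2368.
The pressure distribution is triangular, so the resultant acts at H/3 above the base = 25.4/3 = 8.467 ft.

8.47 ft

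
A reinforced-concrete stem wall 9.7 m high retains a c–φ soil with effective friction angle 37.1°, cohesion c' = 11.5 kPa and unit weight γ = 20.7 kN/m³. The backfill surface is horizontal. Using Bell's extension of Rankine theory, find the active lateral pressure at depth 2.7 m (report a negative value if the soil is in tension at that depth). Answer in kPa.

K_a = (1 − sin φ)/(1 + sin φ) = 0.2475.
σ_a = K_a γ z − 2c√K_a = 0.2475×20.7×2.7 − 2×11.5×0.4975 = 2.390 kPa.

2.39 kPa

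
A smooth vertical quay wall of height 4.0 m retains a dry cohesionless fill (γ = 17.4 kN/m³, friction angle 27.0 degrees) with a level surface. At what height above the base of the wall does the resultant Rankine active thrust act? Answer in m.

1.33 m

K_a = 0.3755.
The pressure distribution is triangular, so the resultant acts at H/3 above the base = 4.0/3 = 1.333 m.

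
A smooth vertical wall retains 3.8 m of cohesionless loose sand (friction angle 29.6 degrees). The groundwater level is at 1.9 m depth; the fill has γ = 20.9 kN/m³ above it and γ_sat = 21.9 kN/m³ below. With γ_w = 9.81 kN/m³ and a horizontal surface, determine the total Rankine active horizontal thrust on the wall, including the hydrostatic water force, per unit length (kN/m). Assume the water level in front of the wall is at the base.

63.4 kN/m

K_a = tan²(45° − φ/2) = 0.3387.
γ' = 21.9 − 9.81 = 12.09 kN/m³. Depth below WT = 1.9 m.
σ'_h at WT = K_a γ d_w = 13.45 kPa; at base = 13.45 + K_a γ' × 1.9 = 21.23 kPa.
P₁ (0–1.9 m) = ½×13.45×1.9 = 12.78. P₂ (1.9–3.8 m) = ½(13.45+21.23)×1.9 = 32.95.
P_w = ½ γ_w h₂² = 0.5×9.81×1.9² = 17.71. Total = 12.78+32.95+17.71 = 63.44 kN/m.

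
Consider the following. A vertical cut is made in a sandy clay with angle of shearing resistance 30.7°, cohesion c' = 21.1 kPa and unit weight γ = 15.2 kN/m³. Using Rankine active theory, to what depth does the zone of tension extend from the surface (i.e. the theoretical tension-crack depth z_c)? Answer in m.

4.88 m

K_a = tan²(45° − 30.7°/2) = 0.3240; √K_a = 0.5692.
The active pressure is zero where K_a γ z = 2c√K_a, so z_c = 2c/(γ√K_a) = 2×21.1/(15.2×0.5692) = 4.877 m.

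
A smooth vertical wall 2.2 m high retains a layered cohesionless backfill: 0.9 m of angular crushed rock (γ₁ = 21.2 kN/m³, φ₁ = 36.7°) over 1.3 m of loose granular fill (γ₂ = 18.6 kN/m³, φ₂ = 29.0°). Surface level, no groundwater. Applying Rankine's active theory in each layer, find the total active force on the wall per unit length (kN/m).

K_a1 = tan²(45°−36.7°/2) = 0.2519; K_a2 = tan²(45°−29.0°/2) = 0.3470.
Layer 1: σ at base = K_a1 γ₁ h₁ = 4.805 kPa; P₁ = ½×4.805×0.9 = 2.162.
Layer 2: σ_v at top = γ₁h₁ = 19.08; σ_h top = K_a2×19.08 = 6.620; σ_h base = K_a2×(19.08+18.6×1.3) = 15.01.
P₂ = ½(6.620+15.01)×1.3 = 14.06. Total P_a = 2.162+14.06 = 16.22 kN/m.

16.2 kN/m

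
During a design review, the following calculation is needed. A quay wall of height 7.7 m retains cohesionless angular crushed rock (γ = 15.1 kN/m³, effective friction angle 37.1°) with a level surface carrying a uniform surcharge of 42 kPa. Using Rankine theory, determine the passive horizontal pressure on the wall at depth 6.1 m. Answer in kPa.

542 kPa

K_p = (1 + sin φ)/(1 − sin φ) = 4.040.
σ_v = γz + q = 15.1 × 6.1 + 42 = 134.1 kPa.
σ_h = K_p σ_v = 4.040 × 134.1 = 541.9 kPa.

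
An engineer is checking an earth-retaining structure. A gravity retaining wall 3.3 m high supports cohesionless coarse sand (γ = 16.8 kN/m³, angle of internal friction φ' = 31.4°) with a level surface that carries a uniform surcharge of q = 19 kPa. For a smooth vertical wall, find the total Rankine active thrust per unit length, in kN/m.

K_a = tan²(45° − φ/2) = 0.3149.
Soil triangle: ½ K_a γ H² = 0.5×0.3149×16.8×3.3² = 28.81 kN/m.
Surcharge rectangle: K_a q H = 0.3149×19×3.3 = 19.75 kN/m.
Total = 28.81 + 19.75 = 48.55 kN/m.

48.6 kN/m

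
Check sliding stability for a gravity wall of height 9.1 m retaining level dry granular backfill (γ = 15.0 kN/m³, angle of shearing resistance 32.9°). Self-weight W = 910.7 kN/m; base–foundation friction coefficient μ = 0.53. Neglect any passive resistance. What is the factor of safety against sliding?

2.63

K_a = tan²(45° − 32.9°/2) = 0.2960.
P_a = ½K_aγH² = 0.5×0.2960×15.0×9.1² = 183.9 kN/m, acting at H/3 = 3.033 m above the base.
FS_sliding = μW / P_a = 0.53×910.7 / 183.9 = 2.625.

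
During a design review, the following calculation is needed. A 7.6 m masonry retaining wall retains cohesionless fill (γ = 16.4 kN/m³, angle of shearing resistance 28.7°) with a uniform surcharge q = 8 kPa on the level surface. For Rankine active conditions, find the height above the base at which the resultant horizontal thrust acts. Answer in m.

2.68 m

K_a = 0.3511.
Triangular part P₁ = ½K_aγH² = 166.3 at H/3 = 2.533 m; rectangular part P₂ = K_a q H = 21.35 at H/2 = 3.800 m.
ȳ = (P₁·2.533 + P₂·3.800)/(P₁+P₂) = 2.677 m.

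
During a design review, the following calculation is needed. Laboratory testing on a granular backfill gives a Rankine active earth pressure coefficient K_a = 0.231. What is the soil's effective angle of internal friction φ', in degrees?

38.7°

K_a = tan²(45° − φ/2) ⇒ 45° − φ/2 = arctan(√0.231) = 25.67°.
φ = 2(45° − 25.67°) = 38.66°.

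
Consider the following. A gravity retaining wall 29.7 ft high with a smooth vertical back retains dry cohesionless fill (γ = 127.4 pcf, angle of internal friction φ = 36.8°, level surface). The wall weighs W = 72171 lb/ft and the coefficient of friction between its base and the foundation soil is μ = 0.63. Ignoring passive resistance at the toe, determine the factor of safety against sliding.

K_a = tan²(45° − 36.8°/2) = 0.2508.
P_a = ½K_aγH² = 0.5×0.2508×127.4×29.7² = 14090 lb/ft, acting at H/3 = 9.900 ft above the base.
FS_sliding = μW / P_a = 0.63×72171 / 14090 = 3.227.

3.23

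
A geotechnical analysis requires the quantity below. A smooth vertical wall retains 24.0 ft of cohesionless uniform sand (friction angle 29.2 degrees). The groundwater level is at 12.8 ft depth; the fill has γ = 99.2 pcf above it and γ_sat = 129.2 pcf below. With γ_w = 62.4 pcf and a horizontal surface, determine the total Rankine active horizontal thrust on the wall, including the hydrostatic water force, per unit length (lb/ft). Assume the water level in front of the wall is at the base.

13000 lb/ft

K_a = tan²(45° − φ/2) = 0.3442.
γ' = 129.2 − 62.4 = 66.80 pcf. Depth below WT = 11.2 ft.
σ'_h at WT = K_a γ d_w = 437.1 psf; at base = 437.1 + K_a γ' × 11.2 = 694.6 psf.
P₁ (0–12.8 ft) = ½×437.1×12.8 = 2797. P₂ (12.8–24.0 ft) = ½(437.1+694.6)×11.2 = 6337.
P_w = ½ γ_w h₂² = 0.5×62.4×11.2² = 3914. Total = 2797+6337+3914 = 13050 lb/ft.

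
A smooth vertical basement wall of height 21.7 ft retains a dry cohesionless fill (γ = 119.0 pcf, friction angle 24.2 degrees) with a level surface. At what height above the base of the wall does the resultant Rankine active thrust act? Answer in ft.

K_a = 0.4185.
The pressure distribution is triangular, so the resultant acts at H/3 above the base = 21.7/3 = 7.233 ft.

7.23 ft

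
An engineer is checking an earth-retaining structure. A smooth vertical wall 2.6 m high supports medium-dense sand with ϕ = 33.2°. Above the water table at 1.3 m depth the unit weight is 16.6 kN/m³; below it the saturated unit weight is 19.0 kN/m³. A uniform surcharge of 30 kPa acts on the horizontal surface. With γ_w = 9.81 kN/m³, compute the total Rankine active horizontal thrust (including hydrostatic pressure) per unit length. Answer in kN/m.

45.7 kN/m

K_a = tan²(45° − φ/2) = 0.2924.
γ' = 19.0 − 9.81 = 9.190 kN/m³. h₂ = H − d_w = 1.3 m.
σ'_h: at surface K_a·q = 8.771; at WT K_a(q+γd_w) = 15.08; at base K_a(q+γd_w+γ'h₂) = 18.57 kPa.
P₁ = ½(8.771+15.08)×1.3 = 15.50; P₂ = ½(15.08+18.57)×1.3 = 21.87; P_w = ½γ_w h₂² = 8.289.
Total = 15.50+21.87+8.289 = 45.67 kN/m.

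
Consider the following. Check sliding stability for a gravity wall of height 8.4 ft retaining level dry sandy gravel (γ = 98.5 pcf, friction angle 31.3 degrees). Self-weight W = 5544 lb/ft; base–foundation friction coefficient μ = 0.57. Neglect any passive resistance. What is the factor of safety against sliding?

2.88

K_a = tan²(45° − 31.3°/2) = 0.3162.
P_a = ½K_aγH² = 0.5×0.3162×98.5×8.4² = 1099 lb/ft, acting at H/3 = 2.800 ft above the base.
FS_sliding = μW / P_a = 0.57×5544 / 1099 = 2.876.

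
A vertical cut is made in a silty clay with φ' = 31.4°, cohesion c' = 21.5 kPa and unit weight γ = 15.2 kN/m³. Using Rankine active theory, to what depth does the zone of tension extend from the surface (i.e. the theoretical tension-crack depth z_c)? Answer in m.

5.04 m

K_a = tan²(45° − 31.4°/2) = 0.3149; √K_a = 0.5612.
The active pressure is zero where K_a γ z = 2c√K_a, so z_c = 2c/(γ√K_a) = 2×21.5/(15.2×0.5612) = 5.041 m.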